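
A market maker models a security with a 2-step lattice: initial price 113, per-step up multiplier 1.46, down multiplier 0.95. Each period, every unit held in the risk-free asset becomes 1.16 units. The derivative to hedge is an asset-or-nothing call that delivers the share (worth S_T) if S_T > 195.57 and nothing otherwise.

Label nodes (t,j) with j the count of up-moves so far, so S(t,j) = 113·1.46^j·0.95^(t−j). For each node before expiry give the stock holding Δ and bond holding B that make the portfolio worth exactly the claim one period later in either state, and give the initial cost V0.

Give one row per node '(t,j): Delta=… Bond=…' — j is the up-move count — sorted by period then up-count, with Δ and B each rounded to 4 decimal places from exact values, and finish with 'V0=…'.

(0,0): Delta=1.4836 Bond=-137.3001
(1,0): Delta=0.0000 Bond=0.0000
(1,1): Delta=2.8627 Bond=-386.7939
V0=30.3505

The replicating-portfolio and risk-neutral prices coincide; use p* = (1.16−0.95)/(1.46−0.95) = 0.4118 for the latter.
Terminal values V(2,·): V(2,0)=0.0000, V(2,1)=0.0000, V(2,2)=240.8708
(1,0): S=107.3500. Δ = (V_up−V_dn)/(S_up−S_dn) = (0.0000−0.0000)/(156.7310−101.9825) = 0.0000. V = [p*·0.0000 + (1−p*)·0.0000]/1.16 = 0.0000. B = V − Δ·S = 0.0000.
(1,1): S=164.9800. Δ = (V_up−V_dn)/(S_up−S_dn) = (240.8708−0.0000)/(240.8708−156.7310) = 2.8627. V = [p*·240.8708 + (1−p*)·0.0000]/1.16 = 85.5018. B = V − Δ·S = -386.7939.
(0,0): S=113.0000. Δ = (V_up−V_dn)/(S_up−S_dn) = (85.5018−0.0000)/(164.9800−107.3500) = 1.4836. V = [p*·85.5018 + (1−p*)·0.0000]/1.16 = 30.3505. B = V − Δ·S = -137.3001.
The time-0 hedge costs 30.3505, which is the no-arbitrage price.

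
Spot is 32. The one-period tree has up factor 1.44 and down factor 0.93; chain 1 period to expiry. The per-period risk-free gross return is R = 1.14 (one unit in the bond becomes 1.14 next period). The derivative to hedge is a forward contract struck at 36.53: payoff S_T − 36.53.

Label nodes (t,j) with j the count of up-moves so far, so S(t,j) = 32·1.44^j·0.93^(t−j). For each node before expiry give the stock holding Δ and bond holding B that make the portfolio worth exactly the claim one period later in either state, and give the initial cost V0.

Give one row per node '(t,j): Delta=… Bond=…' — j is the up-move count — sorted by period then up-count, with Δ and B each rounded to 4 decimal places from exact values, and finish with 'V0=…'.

No-arbitrage ⇒ martingale measure with p* = (R−d)/(u−d) = 0.4118.
Terminal values V(1,·): V(1,0)=-6.7700, V(1,1)=9.5500
(0,0): S=32.0000. Δ = (V_up−V_dn)/(S_up−S_dn) = (9.5500−-6.7700)/(46.0800−29.7600) = 1.0000. V = [p*·9.5500 + (1−p*)·-6.7700]/1.14 = -0.0439. B = V − Δ·S = -32.0439.
Root portfolio cost Δ·32+B reproduces V0=-0.0439.

(0,0): Delta=1.0000 Bond=-32.0439
V0=-0.0439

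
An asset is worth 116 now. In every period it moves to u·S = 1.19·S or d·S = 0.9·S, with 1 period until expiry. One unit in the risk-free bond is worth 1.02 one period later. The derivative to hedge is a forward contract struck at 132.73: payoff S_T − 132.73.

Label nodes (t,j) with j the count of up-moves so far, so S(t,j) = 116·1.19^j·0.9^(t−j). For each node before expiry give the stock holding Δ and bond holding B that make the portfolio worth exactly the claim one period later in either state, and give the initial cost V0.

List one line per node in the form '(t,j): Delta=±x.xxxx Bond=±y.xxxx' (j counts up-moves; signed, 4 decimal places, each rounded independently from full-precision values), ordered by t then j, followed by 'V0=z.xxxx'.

(0,0): Delta=1.0000 Bond=-130.1275
V0=-14.1275

The replicating-portfolio and risk-neutral prices coincide; use p* = (1.02−0.9)/(1.19−0.9) = 0.4138 for the latter.
Terminal values V(1,·): V(1,0)=-28.3300, V(1,1)=5.3100
(0,0): S=116.0000. Δ = (V_up−V_dn)/(S_up−S_dn) = (5.3100−-28.3300)/(138.0400−104.4000) = 1.0000. V = [p*·5.3100 + (1−p*)·-28.3300]/1.02 = -14.1275. B = V − Δ·S = -130.1275.
Root portfolio cost Δ·116+B reproduces V0=-14.1275.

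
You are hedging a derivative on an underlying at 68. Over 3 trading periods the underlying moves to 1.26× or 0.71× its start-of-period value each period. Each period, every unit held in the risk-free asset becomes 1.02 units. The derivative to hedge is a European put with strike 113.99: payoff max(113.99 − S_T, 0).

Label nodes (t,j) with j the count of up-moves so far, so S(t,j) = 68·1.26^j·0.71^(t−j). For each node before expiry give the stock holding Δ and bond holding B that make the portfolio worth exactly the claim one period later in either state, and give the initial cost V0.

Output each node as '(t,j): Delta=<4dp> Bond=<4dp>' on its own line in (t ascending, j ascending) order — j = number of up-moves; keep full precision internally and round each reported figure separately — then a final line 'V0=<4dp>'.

(0,0): Delta=-0.8201 Bond=98.8997
(1,0): Delta=-1.0000 Bond=109.5636
(1,1): Delta=-0.7416 Bond=94.1531
(2,0): Delta=-1.0000 Bond=111.7549
(2,1): Delta=-1.0000 Bond=111.7549
(2,2): Delta=-0.6289 Bond=83.8667
V0=43.1334

Under the risk-neutral measure, an up-move has probability p* = (R−d)/(u−d) = 0.5636 and values discount at R = 1.02.
Payoff layer (t=3): V(3,0)=89.6521, V(3,1)=70.7987, V(3,2)=37.3407, V(3,3)=0.0000
Node (2,0) S=34.2788: V=(p*·70.7987+(1−p*)·89.6521)/1.02=77.4761; Δ=(70.7987−89.6521)/(43.1913−24.3379)=-1.0000; B=V−Δ·S=111.7549
Node (2,1) S=60.8328: V=(p*·37.3407+(1−p*)·70.7987)/1.02=50.9221; Δ=(37.3407−70.7987)/(76.6493−43.1913)=-1.0000; B=V−Δ·S=111.7549
Node (2,2) S=107.9568: V=(p*·0.0000+(1−p*)·37.3407)/1.02=15.9746; Δ=(0.0000−37.3407)/(136.0256−76.6493)=-0.6289; B=V−Δ·S=83.8667
Node (1,0) S=48.2800: V=(p*·50.9221+(1−p*)·77.4761)/1.02=61.2836; Δ=(50.9221−77.4761)/(60.8328−34.2788)=-1.0000; B=V−Δ·S=109.5636
Node (1,1) S=85.6800: V=(p*·15.9746+(1−p*)·50.9221)/1.02=30.6122; Δ=(15.9746−50.9221)/(107.9568−60.8328)=-0.7416; B=V−Δ·S=94.1531
Node (0,0) S=68.0000: V=(p*·30.6122+(1−p*)·61.2836)/1.02=43.1334; Δ=(30.6122−61.2836)/(85.6800−48.2800)=-0.8201; B=V−Δ·S=98.8997
The time-0 hedge costs 43.1334, which is the no-arbitrage price.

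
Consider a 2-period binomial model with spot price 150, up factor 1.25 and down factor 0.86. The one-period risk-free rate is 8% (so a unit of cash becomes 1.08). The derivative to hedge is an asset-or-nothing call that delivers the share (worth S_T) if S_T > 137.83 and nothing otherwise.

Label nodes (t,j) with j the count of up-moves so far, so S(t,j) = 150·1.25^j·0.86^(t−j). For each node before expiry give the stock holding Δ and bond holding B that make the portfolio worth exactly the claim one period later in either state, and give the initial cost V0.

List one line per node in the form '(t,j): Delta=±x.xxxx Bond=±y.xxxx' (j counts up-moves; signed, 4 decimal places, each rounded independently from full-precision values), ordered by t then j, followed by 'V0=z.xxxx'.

(0,0): Delta=1.7654 Bond=-132.8833
(1,0): Delta=3.2051 Bond=-329.2379
(1,1): Delta=1.0000 Bond=0.0000
V0=131.9279

No-arbitrage ⇒ martingale measure with p* = (R−d)/(u−d) = 0.5641.
At expiry t=2: V(2,0)=0.0000, V(2,1)=161.2500, V(2,2)=234.3750
(1,0): S=129.0000. Δ = (V_up−V_dn)/(S_up−S_dn) = (161.2500−0.0000)/(161.2500−110.9400) = 3.2051. V = [p*·161.2500 + (1−p*)·0.0000]/1.08 = 84.2236. B = V − Δ·S = -329.2379.
(1,1): S=187.5000. Δ = (V_up−V_dn)/(S_up−S_dn) = (234.3750−161.2500)/(234.3750−161.2500) = 1.0000. V = [p*·234.3750 + (1−p*)·161.2500]/1.08 = 187.5000. B = V − Δ·S = 0.0000.
(0,0): S=150.0000. Δ = (V_up−V_dn)/(S_up−S_dn) = (187.5000−84.2236)/(187.5000−129.0000) = 1.7654. V = [p*·187.5000 + (1−p*)·84.2236]/1.08 = 131.9279. B = V − Δ·S = -132.8833.
Each (Δ,B) replicates both successor values, so the strategy is self-financing and V0 is arbitrage-free.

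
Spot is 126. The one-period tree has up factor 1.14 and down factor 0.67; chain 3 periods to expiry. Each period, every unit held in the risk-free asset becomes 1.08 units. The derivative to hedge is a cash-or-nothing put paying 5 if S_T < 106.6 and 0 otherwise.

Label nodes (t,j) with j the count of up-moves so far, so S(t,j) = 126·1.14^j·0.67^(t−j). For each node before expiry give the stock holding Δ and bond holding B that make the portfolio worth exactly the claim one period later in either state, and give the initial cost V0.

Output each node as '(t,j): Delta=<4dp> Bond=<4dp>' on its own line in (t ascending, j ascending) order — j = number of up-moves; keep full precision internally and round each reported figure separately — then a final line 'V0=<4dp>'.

No-arbitrage ⇒ martingale measure with p* = (R−d)/(u−d) = 0.8723.
Terminal values V(3,·): V(3,0)=5.0000, V(3,1)=5.0000, V(3,2)=0.0000, V(3,3)=0.0000
  t=2,j=0: stock 56.5614 → up 64.4800 (V=5.0000), down 37.8961 (V=5.0000). Price 4.6296; hedge Δ=0.0000, bond B=4.6296.
  t=2,j=1: stock 96.2388 → up 109.7122 (V=0.0000), down 64.4800 (V=5.0000). Price 0.5910; hedge Δ=-0.1105, bond B=11.2293.
  t=2,j=2: stock 163.7496 → up 186.6745 (V=0.0000), down 109.7122 (V=0.0000). Price 0.0000; hedge Δ=0.0000, bond B=0.0000.
  t=1,j=0: stock 84.4200 → up 96.2388 (V=0.5910), down 56.5614 (V=4.6296). Price 1.0246; hedge Δ=-0.1018, bond B=9.6174.
  t=1,j=1: stock 143.6400 → up 163.7496 (V=0.0000), down 96.2388 (V=0.5910). Price 0.0699; hedge Δ=-0.0088, bond B=1.3273.
  t=0,j=0: stock 126.0000 → up 143.6400 (V=0.0699), down 84.4200 (V=1.0246). Price 0.1775; hedge Δ=-0.0161, bond B=2.2089.
Self-financing check: at every node Δ·S+B equals the discounted successor values.

(0,0): Delta=-0.0161 Bond=2.2089
(1,0): Delta=-0.1018 Bond=9.6174
(1,1): Delta=-0.0088 Bond=1.3273
(2,0): Delta=0.0000 Bond=4.6296
(2,1): Delta=-0.1105 Bond=11.2293
(2,2): Delta=0.0000 Bond=0.0000
V0=0.1775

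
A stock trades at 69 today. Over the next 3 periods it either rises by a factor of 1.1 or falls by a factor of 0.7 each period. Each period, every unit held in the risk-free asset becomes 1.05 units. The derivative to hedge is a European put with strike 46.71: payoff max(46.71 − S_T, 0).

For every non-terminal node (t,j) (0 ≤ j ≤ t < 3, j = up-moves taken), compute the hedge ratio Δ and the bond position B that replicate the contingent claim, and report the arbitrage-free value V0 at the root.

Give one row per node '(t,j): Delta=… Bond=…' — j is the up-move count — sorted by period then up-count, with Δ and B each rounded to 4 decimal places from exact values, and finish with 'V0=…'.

Since d<R<u, set p* = (R−d)/(u−d) = 0.8750; price each node as the discounted p*-expectation of its children.
Payoff layer (t=3): V(3,0)=23.0430, V(3,1)=9.5190, V(3,2)=0.0000, V(3,3)=0.0000
(2,0): S=33.8100. Δ = (V_up−V_dn)/(S_up−S_dn) = (9.5190−23.0430)/(37.1910−23.6670) = -1.0000. V = [p*·9.5190 + (1−p*)·23.0430]/1.05 = 10.6757. B = V − Δ·S = 44.4857.
(2,1): S=53.1300. Δ = (V_up−V_dn)/(S_up−S_dn) = (0.0000−9.5190)/(58.4430−37.1910) = -0.4479. V = [p*·0.0000 + (1−p*)·9.5190]/1.05 = 1.1332. B = V − Δ·S = 24.9307.
(2,2): S=83.4900. Δ = (V_up−V_dn)/(S_up−S_dn) = (0.0000−0.0000)/(91.8390−58.4430) = 0.0000. V = [p*·0.0000 + (1−p*)·0.0000]/1.05 = 0.0000. B = V − Δ·S = 0.0000.
(1,0): S=48.3000. Δ = (V_up−V_dn)/(S_up−S_dn) = (1.1332−10.6757)/(53.1300−33.8100) = -0.4939. V = [p*·1.1332 + (1−p*)·10.6757]/1.05 = 2.2153. B = V − Δ·S = 26.0715.
(1,1): S=75.9000. Δ = (V_up−V_dn)/(S_up−S_dn) = (0.0000−1.1332)/(83.4900−53.1300) = -0.0373. V = [p*·0.0000 + (1−p*)·1.1332]/1.05 = 0.1349. B = V − Δ·S = 2.9679.
(0,0): S=69.0000. Δ = (V_up−V_dn)/(S_up−S_dn) = (0.1349−2.2153)/(75.9000−48.3000) = -0.0754. V = [p*·0.1349 + (1−p*)·2.2153]/1.05 = 0.3761. B = V − Δ·S = 5.5770.
Check: Δ(0,0)·S0 + B(0,0) = 0.3761 = V0.

(0,0): Delta=-0.0754 Bond=5.5770
(1,0): Delta=-0.4939 Bond=26.0715
(1,1): Delta=-0.0373 Bond=2.9679
(2,0): Delta=-1.0000 Bond=44.4857
(2,1): Delta=-0.4479 Bond=24.9307
(2,2): Delta=0.0000 Bond=0.0000
V0=0.3761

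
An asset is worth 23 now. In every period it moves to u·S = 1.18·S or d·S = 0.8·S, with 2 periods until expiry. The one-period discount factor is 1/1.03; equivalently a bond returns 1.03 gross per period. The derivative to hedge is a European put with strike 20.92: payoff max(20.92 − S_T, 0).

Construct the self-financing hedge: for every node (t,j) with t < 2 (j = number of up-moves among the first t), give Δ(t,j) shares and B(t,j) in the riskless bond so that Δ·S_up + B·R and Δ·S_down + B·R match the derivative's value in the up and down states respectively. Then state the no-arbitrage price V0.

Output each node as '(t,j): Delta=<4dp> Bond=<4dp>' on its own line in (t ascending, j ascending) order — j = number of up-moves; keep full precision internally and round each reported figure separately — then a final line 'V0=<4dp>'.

(0,0): Delta=-0.2719 Bond=7.1635
(1,0): Delta=-0.8867 Bond=18.6919
(1,1): Delta=0.0000 Bond=0.0000
V0=0.9106

The replicating-portfolio and risk-neutral prices coincide; use p* = (1.03−0.8)/(1.18−0.8) = 0.6053 for the latter.
Terminal values V(2,·): V(2,0)=6.2000, V(2,1)=0.0000, V(2,2)=0.0000
  t=1,j=0: stock 18.4000 → up 21.7120 (V=0.0000), down 14.7200 (V=6.2000). Price 2.3761; hedge Δ=-0.8867, bond B=18.6919.
  t=1,j=1: stock 27.1400 → up 32.0252 (V=0.0000), down 21.7120 (V=0.0000). Price 0.0000; hedge Δ=0.0000, bond B=0.0000.
  t=0,j=0: stock 23.0000 → up 27.1400 (V=0.0000), down 18.4000 (V=2.3761). Price 0.9106; hedge Δ=-0.2719, bond B=7.1635.
Self-financing check: at every node Δ·S+B equals the discounted successor values.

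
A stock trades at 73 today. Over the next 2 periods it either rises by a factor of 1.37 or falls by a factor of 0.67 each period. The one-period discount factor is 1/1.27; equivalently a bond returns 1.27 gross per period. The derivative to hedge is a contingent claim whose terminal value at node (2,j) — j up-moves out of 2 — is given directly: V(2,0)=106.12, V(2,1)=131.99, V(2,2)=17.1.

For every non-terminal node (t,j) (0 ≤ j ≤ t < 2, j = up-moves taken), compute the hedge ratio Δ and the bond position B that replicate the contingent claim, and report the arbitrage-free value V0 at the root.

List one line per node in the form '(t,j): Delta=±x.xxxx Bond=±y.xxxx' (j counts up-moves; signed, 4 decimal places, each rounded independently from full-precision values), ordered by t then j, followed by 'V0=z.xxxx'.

(0,0): Delta=-1.4605 Bond=135.7887
(1,0): Delta=0.7556 Bond=64.0620
(1,1): Delta=-1.6411 Bond=190.5166
V0=29.1730

No-arbitrage ⇒ martingale measure with p* = (R−d)/(u−d) = 0.8571.
Payoff layer (t=2): V(2,0)=106.1200, V(2,1)=131.9900, V(2,2)=17.1000
(1,0): S=48.9100. Δ = (V_up−V_dn)/(S_up−S_dn) = (131.9900−106.1200)/(67.0067−32.7697) = 0.7556. V = [p*·131.9900 + (1−p*)·106.1200]/1.27 = 101.0191. B = V − Δ·S = 64.0620.
(1,1): S=100.0100. Δ = (V_up−V_dn)/(S_up−S_dn) = (17.1000−131.9900)/(137.0137−67.0067) = -1.6411. V = [p*·17.1000 + (1−p*)·131.9900]/1.27 = 26.3881. B = V − Δ·S = 190.5166.
(0,0): S=73.0000. Δ = (V_up−V_dn)/(S_up−S_dn) = (26.3881−101.0191)/(100.0100−48.9100) = -1.4605. V = [p*·26.3881 + (1−p*)·101.0191]/1.27 = 29.1730. B = V − Δ·S = 135.7887.
Each (Δ,B) replicates both successor values, so the strategy is self-financing and V0 is arbitrage-free.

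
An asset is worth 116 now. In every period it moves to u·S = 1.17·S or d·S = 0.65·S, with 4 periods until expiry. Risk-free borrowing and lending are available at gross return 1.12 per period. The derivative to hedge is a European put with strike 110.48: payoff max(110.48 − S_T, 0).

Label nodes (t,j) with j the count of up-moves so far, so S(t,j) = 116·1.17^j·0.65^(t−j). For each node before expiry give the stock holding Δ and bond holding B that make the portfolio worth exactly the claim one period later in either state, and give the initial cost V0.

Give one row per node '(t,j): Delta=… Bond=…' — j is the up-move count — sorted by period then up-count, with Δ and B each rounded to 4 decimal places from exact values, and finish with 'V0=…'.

Under the risk-neutral measure, an up-move has probability p* = (R−d)/(u−d) = 0.9038 and values discount at R = 1.12.
Terminal payoffs: V(4,0)=89.7733, V(4,1)=73.2079, V(4,2)=43.3902, V(4,3)=0.0000, V(4,4)=0.0000
  t=3,j=0: stock 31.8565 → up 37.2721 (V=73.2079), down 20.7067 (V=89.7733). Price 66.7864; hedge Δ=-1.0000, bond B=98.6429.
  t=3,j=1: stock 57.3417 → up 67.0898 (V=43.3902), down 37.2721 (V=73.2079). Price 41.3012; hedge Δ=-1.0000, bond B=98.6429.
  t=3,j=2: stock 103.2151 → up 120.7616 (V=0.0000), down 67.0898 (V=43.3902). Price 3.7251; hedge Δ=-0.8084, bond B=87.1678.
  t=3,j=3: stock 185.7871 → up 217.3709 (V=0.0000), down 120.7616 (V=0.0000). Price 0.0000; hedge Δ=0.0000, bond B=0.0000.
  t=2,j=0: stock 49.0100 → up 57.3417 (V=41.3012), down 31.8565 (V=66.7864). Price 39.0640; hedge Δ=-1.0000, bond B=88.0740.
  t=2,j=1: stock 88.2180 → up 103.2151 (V=3.7251), down 57.3417 (V=41.3012). Price 6.5520; hedge Δ=-0.8191, bond B=78.8136.
  t=2,j=2: stock 158.7924 → up 185.7871 (V=0.0000), down 103.2151 (V=3.7251). Price 0.3198; hedge Δ=-0.0451, bond B=7.4835.
  t=1,j=0: stock 75.4000 → up 88.2180 (V=6.5520), down 49.0100 (V=39.0640). Price 8.6412; hedge Δ=-0.8292, bond B=71.1643.
  t=1,j=1: stock 135.7200 → up 158.7924 (V=0.3198), down 88.2180 (V=6.5520). Price 0.8206; hedge Δ=-0.0883, bond B=12.8055.
  t=0,j=0: stock 116.0000 → up 135.7200 (V=0.8206), down 75.4000 (V=8.6412). Price 1.4041; hedge Δ=-0.1297, bond B=16.4437.
Self-financing check: at every node Δ·S+B equals the discounted successor values.

(0,0): Delta=-0.1297 Bond=16.4437
(1,0): Delta=-0.8292 Bond=71.1643
(1,1): Delta=-0.0883 Bond=12.8055
(2,0): Delta=-1.0000 Bond=88.0740
(2,1): Delta=-0.8191 Bond=78.8136
(2,2): Delta=-0.0451 Bond=7.4835
(3,0): Delta=-1.0000 Bond=98.6429
(3,1): Delta=-1.0000 Bond=98.6429
(3,2): Delta=-0.8084 Bond=87.1678
(3,3): Delta=0.0000 Bond=0.0000
V0=1.4041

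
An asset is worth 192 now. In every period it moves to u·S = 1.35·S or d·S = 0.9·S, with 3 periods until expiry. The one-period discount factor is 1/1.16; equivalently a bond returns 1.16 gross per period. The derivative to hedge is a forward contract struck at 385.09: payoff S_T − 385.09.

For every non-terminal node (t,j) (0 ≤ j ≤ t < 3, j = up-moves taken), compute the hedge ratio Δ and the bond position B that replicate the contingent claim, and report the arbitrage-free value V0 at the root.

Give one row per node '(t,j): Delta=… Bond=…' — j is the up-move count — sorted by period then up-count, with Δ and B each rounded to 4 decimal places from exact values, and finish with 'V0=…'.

The replicating-portfolio and risk-neutral prices coincide; use p* = (1.16−0.9)/(1.35−0.9) = 0.5778 for the latter.
Terminal payoffs: V(3,0)=-245.1220, V(3,1)=-175.1380, V(3,2)=-70.1620, V(3,3)=87.3020
(2,0): S=155.5200. Δ = (V_up−V_dn)/(S_up−S_dn) = (-175.1380−-245.1220)/(209.9520−139.9680) = 1.0000. V = [p*·-175.1380 + (1−p*)·-245.1220]/1.16 = -176.4541. B = V − Δ·S = -331.9741.
(2,1): S=233.2800. Δ = (V_up−V_dn)/(S_up−S_dn) = (-70.1620−-175.1380)/(314.9280−209.9520) = 1.0000. V = [p*·-70.1620 + (1−p*)·-175.1380]/1.16 = -98.6941. B = V − Δ·S = -331.9741.
(2,2): S=349.9200. Δ = (V_up−V_dn)/(S_up−S_dn) = (87.3020−-70.1620)/(472.3920−314.9280) = 1.0000. V = [p*·87.3020 + (1−p*)·-70.1620]/1.16 = 17.9459. B = V − Δ·S = -331.9741.
(1,0): S=172.8000. Δ = (V_up−V_dn)/(S_up−S_dn) = (-98.6941−-176.4541)/(233.2800−155.5200) = 1.0000. V = [p*·-98.6941 + (1−p*)·-176.4541]/1.16 = -113.3846. B = V − Δ·S = -286.1846.
(1,1): S=259.2000. Δ = (V_up−V_dn)/(S_up−S_dn) = (17.9459−-98.6941)/(349.9200−233.2800) = 1.0000. V = [p*·17.9459 + (1−p*)·-98.6941]/1.16 = -26.9846. B = V − Δ·S = -286.1846.
(0,0): S=192.0000. Δ = (V_up−V_dn)/(S_up−S_dn) = (-26.9846−-113.3846)/(259.2000−172.8000) = 1.0000. V = [p*·-26.9846 + (1−p*)·-113.3846]/1.16 = -54.7109. B = V − Δ·S = -246.7109.
Each (Δ,B) replicates both successor values, so the strategy is self-financing and V0 is arbitrage-free.

(0,0): Delta=1.0000 Bond=-246.7109
(1,0): Delta=1.0000 Bond=-286.1846
(1,1): Delta=1.0000 Bond=-286.1846
(2,0): Delta=1.0000 Bond=-331.9741
(2,1): Delta=1.0000 Bond=-331.9741
(2,2): Delta=1.0000 Bond=-331.9741
V0=-54.7109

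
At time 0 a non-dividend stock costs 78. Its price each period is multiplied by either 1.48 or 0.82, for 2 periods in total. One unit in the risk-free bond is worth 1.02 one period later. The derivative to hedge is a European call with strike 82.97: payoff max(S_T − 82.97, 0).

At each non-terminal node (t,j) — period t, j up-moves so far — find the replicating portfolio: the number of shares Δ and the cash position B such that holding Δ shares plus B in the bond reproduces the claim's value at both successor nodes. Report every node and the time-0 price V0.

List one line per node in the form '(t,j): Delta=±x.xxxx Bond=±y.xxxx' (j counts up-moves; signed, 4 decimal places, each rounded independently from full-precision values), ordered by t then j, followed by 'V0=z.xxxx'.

(0,0): Delta=0.5949 Bond=-33.8964
(1,0): Delta=0.2769 Bond=-14.2401
(1,1): Delta=1.0000 Bond=-81.3431
V0=12.5030

No-arbitrage ⇒ martingale measure with p* = (R−d)/(u−d) = 0.3030.
At expiry t=2: V(2,0)=0.0000, V(2,1)=11.6908, V(2,2)=87.8812
Node (1,0) S=63.9600: V=(p*·11.6908+(1−p*)·0.0000)/1.02=3.4732; Δ=(11.6908−0.0000)/(94.6608−52.4472)=0.2769; B=V−Δ·S=-14.2401
Node (1,1) S=115.4400: V=(p*·87.8812+(1−p*)·11.6908)/1.02=34.0969; Δ=(87.8812−11.6908)/(170.8512−94.6608)=1.0000; B=V−Δ·S=-81.3431
Node (0,0) S=78.0000: V=(p*·34.0969+(1−p*)·3.4732)/1.02=12.5030; Δ=(34.0969−3.4732)/(115.4400−63.9600)=0.5949; B=V−Δ·S=-33.8964
Self-financing check: at every node Δ·S+B equals the discounted successor values.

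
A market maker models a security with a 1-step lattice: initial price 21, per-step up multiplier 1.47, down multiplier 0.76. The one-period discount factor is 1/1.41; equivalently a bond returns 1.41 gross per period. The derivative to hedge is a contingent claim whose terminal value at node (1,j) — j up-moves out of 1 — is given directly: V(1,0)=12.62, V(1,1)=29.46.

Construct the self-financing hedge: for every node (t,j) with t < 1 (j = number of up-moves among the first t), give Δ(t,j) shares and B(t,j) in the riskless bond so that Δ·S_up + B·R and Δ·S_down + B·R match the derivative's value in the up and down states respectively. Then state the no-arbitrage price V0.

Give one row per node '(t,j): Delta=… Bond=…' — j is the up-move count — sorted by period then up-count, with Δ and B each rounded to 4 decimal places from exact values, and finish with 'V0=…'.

(0,0): Delta=1.1294 Bond=-3.8340
V0=19.8843

No-arbitrage ⇒ martingale measure with p* = (R−d)/(u−d) = 0.9155.
At expiry t=1: V(1,0)=12.6200, V(1,1)=29.4600
(0,0): S=21.0000. Δ = (V_up−V_dn)/(S_up−S_dn) = (29.4600−12.6200)/(30.8700−15.9600) = 1.1294. V = [p*·29.4600 + (1−p*)·12.6200]/1.41 = 19.8843. B = V − Δ·S = -3.8340.
Self-financing check: at every node Δ·S+B equals the discounted successor values.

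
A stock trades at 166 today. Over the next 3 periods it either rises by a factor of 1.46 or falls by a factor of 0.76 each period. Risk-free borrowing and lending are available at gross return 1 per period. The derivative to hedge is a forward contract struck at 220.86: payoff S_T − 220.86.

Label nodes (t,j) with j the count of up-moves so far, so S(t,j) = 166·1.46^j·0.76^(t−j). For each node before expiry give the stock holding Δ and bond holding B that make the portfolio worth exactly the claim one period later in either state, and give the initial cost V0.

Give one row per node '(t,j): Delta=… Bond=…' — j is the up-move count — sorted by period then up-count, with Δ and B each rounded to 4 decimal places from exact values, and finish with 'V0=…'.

The replicating-portfolio and risk-neutral prices coincide; use p* = (1−0.76)/(1.46−0.76) = 0.3429 for the latter.
Terminal payoffs: V(3,0)=-147.9900, V(3,1)=-80.8729, V(3,2)=48.0627, V(3,3)=295.7546
Node (2,0) S=95.8816: V=(p*·-80.8729+(1−p*)·-147.9900)/1=-124.9784; Δ=(-80.8729−-147.9900)/(139.9871−72.8700)=1.0000; B=V−Δ·S=-220.8600
Node (2,1) S=184.1936: V=(p*·48.0627+(1−p*)·-80.8729)/1=-36.6664; Δ=(48.0627−-80.8729)/(268.9227−139.9871)=1.0000; B=V−Δ·S=-220.8600
Node (2,2) S=353.8456: V=(p*·295.7546+(1−p*)·48.0627)/1=132.9856; Δ=(295.7546−48.0627)/(516.6146−268.9227)=1.0000; B=V−Δ·S=-220.8600
Node (1,0) S=126.1600: V=(p*·-36.6664+(1−p*)·-124.9784)/1=-94.7000; Δ=(-36.6664−-124.9784)/(184.1936−95.8816)=1.0000; B=V−Δ·S=-220.8600
Node (1,1) S=242.3600: V=(p*·132.9856+(1−p*)·-36.6664)/1=21.5000; Δ=(132.9856−-36.6664)/(353.8456−184.1936)=1.0000; B=V−Δ·S=-220.8600
Node (0,0) S=166.0000: V=(p*·21.5000+(1−p*)·-94.7000)/1=-54.8600; Δ=(21.5000−-94.7000)/(242.3600−126.1600)=1.0000; B=V−Δ·S=-220.8600
The time-0 hedge costs -54.8600, which is the no-arbitrage price.

(0,0): Delta=1.0000 Bond=-220.8600
(1,0): Delta=1.0000 Bond=-220.8600
(1,1): Delta=1.0000 Bond=-220.8600
(2,0): Delta=1.0000 Bond=-220.8600
(2,1): Delta=1.0000 Bond=-220.8600
(2,2): Delta=1.0000 Bond=-220.8600
V0=-54.8600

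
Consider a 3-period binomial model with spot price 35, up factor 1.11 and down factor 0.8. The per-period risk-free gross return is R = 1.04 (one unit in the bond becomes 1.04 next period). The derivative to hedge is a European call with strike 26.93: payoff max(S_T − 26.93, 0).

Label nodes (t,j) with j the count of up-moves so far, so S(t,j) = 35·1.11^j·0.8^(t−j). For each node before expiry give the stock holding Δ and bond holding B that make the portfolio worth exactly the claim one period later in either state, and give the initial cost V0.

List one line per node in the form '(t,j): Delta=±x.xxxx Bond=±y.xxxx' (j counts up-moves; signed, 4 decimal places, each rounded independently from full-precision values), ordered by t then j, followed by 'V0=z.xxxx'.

Since d<R<u, set p* = (R−d)/(u−d) = 0.7742; price each node as the discounted p*-expectation of its children.
Terminal values V(3,·): V(3,0)=0.0000, V(3,1)=0.0000, V(3,2)=7.5688, V(3,3)=20.9371
Node (2,0) S=22.4000: V=(p*·0.0000+(1−p*)·0.0000)/1.04=0.0000; Δ=(0.0000−0.0000)/(24.8640−17.9200)=0.0000; B=V−Δ·S=0.0000
Node (2,1) S=31.0800: V=(p*·7.5688+(1−p*)·0.0000)/1.04=5.6343; Δ=(7.5688−0.0000)/(34.4988−24.8640)=0.7856; B=V−Δ·S=-18.7811
Node (2,2) S=43.1235: V=(p*·20.9371+(1−p*)·7.5688)/1.04=17.2293; Δ=(20.9371−7.5688)/(47.8671−34.4988)=1.0000; B=V−Δ·S=-25.8942
Node (1,0) S=28.0000: V=(p*·5.6343+(1−p*)·0.0000)/1.04=4.1943; Δ=(5.6343−0.0000)/(31.0800−22.4000)=0.6491; B=V−Δ·S=-13.9810
Node (1,1) S=38.8500: V=(p*·17.2293+(1−p*)·5.6343)/1.04=14.0491; Δ=(17.2293−5.6343)/(43.1235−31.0800)=0.9628; B=V−Δ·S=-23.3539
Node (0,0) S=35.0000: V=(p*·14.0491+(1−p*)·4.1943)/1.04=11.3691; Δ=(14.0491−4.1943)/(38.8500−28.0000)=0.9083; B=V−Δ·S=-20.4206
Self-financing check: at every node Δ·S+B equals the discounted successor values.

(0,0): Delta=0.9083 Bond=-20.4206
(1,0): Delta=0.6491 Bond=-13.9810
(1,1): Delta=0.9628 Bond=-23.3539
(2,0): Delta=0.0000 Bond=0.0000
(2,1): Delta=0.7856 Bond=-18.7811
(2,2): Delta=1.0000 Bond=-25.8942
V0=11.3691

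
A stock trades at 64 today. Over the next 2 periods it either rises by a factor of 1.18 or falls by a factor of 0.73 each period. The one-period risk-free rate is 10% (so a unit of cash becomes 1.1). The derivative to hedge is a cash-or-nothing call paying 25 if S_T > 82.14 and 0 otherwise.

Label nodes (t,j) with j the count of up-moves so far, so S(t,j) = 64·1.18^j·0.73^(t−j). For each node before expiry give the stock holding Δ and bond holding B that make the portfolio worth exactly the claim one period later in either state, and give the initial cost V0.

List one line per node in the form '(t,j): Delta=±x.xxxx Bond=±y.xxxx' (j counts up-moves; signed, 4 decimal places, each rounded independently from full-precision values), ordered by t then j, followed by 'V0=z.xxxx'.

(0,0): Delta=0.6488 Bond=-27.5584
(1,0): Delta=0.0000 Bond=0.0000
(1,1): Delta=0.7356 Bond=-36.8687
V0=13.9680

No-arbitrage ⇒ martingale measure with p* = (R−d)/(u−d) = 0.8222.
At expiry t=2: V(2,0)=0.0000, V(2,1)=0.0000, V(2,2)=25.0000
(1,0): S=46.7200. Δ = (V_up−V_dn)/(S_up−S_dn) = (0.0000−0.0000)/(55.1296−34.1056) = 0.0000. V = [p*·0.0000 + (1−p*)·0.0000]/1.1 = 0.0000. B = V − Δ·S = 0.0000.
(1,1): S=75.5200. Δ = (V_up−V_dn)/(S_up−S_dn) = (25.0000−0.0000)/(89.1136−55.1296) = 0.7356. V = [p*·25.0000 + (1−p*)·0.0000]/1.1 = 18.6869. B = V − Δ·S = -36.8687.
(0,0): S=64.0000. Δ = (V_up−V_dn)/(S_up−S_dn) = (18.6869−0.0000)/(75.5200−46.7200) = 0.6488. V = [p*·18.6869 + (1−p*)·0.0000]/1.1 = 13.9680. B = V − Δ·S = -27.5584.
Check: Δ(0,0)·S0 + B(0,0) = 13.9680 = V0.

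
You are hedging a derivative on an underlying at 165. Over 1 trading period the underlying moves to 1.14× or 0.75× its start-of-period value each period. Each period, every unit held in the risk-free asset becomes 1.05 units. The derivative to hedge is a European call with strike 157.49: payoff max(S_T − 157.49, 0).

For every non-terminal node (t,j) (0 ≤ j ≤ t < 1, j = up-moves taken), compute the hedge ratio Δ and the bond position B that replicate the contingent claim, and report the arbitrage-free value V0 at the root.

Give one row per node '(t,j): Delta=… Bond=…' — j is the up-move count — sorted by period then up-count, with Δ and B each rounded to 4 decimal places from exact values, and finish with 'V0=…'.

(0,0): Delta=0.4757 Bond=-56.0623
V0=22.4249

The replicating-portfolio and risk-neutral prices coincide; use p* = (1.05−0.75)/(1.14−0.75) = 0.7692 for the latter.
At expiry t=1: V(1,0)=0.0000, V(1,1)=30.6100
(0,0): S=165.0000. Δ = (V_up−V_dn)/(S_up−S_dn) = (30.6100−0.0000)/(188.1000−123.7500) = 0.4757. V = [p*·30.6100 + (1−p*)·0.0000]/1.05 = 22.4249. B = V − Δ·S = -56.0623.
Check: Δ(0,0)·S0 + B(0,0) = 22.4249 = V0.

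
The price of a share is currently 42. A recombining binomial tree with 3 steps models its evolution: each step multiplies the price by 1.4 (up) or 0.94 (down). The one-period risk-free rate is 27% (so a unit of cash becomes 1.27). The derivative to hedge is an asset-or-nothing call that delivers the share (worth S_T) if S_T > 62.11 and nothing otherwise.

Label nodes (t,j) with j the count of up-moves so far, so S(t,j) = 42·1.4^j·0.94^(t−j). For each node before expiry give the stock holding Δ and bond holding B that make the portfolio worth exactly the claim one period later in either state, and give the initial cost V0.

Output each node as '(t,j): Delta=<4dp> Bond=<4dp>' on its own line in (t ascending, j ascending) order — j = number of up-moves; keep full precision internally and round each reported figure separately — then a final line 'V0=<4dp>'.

The replicating-portfolio and risk-neutral prices coincide; use p* = (1.27−0.94)/(1.4−0.94) = 0.7174 for the latter.
Terminal values V(3,·): V(3,0)=0.0000, V(3,1)=0.0000, V(3,2)=77.3808, V(3,3)=115.2480
(2,0): S=37.1112. Δ = (V_up−V_dn)/(S_up−S_dn) = (0.0000−0.0000)/(51.9557−34.8845) = 0.0000. V = [p*·0.0000 + (1−p*)·0.0000]/1.27 = 0.0000. B = V − Δ·S = 0.0000.
(2,1): S=55.2720. Δ = (V_up−V_dn)/(S_up−S_dn) = (77.3808−0.0000)/(77.3808−51.9557) = 3.0435. V = [p*·77.3808 + (1−p*)·0.0000]/1.27 = 43.7105. B = V − Δ·S = -124.5086.
(2,2): S=82.3200. Δ = (V_up−V_dn)/(S_up−S_dn) = (115.2480−77.3808)/(115.2480−77.3808) = 1.0000. V = [p*·115.2480 + (1−p*)·77.3808]/1.27 = 82.3200. B = V − Δ·S = 0.0000.
(1,0): S=39.4800. Δ = (V_up−V_dn)/(S_up−S_dn) = (43.7105−0.0000)/(55.2720−37.1112) = 2.4069. V = [p*·43.7105 + (1−p*)·0.0000]/1.27 = 24.6910. B = V − Δ·S = -70.3318.
(1,1): S=58.8000. Δ = (V_up−V_dn)/(S_up−S_dn) = (82.3200−43.7105)/(82.3200−55.2720) = 1.4274. V = [p*·82.3200 + (1−p*)·43.7105]/1.27 = 56.2273. B = V − Δ·S = -27.7065.
(0,0): S=42.0000. Δ = (V_up−V_dn)/(S_up−S_dn) = (56.2273−24.6910)/(58.8000−39.4800) = 1.6323. V = [p*·56.2273 + (1−p*)·24.6910]/1.27 = 37.2558. B = V − Δ·S = -31.3014.
Each (Δ,B) replicates both successor values, so the strategy is self-financing and V0 is arbitrage-free.

(0,0): Delta=1.6323 Bond=-31.3014
(1,0): Delta=2.4069 Bond=-70.3318
(1,1): Delta=1.4274 Bond=-27.7065
(2,0): Delta=0.0000 Bond=0.0000
(2,1): Delta=3.0435 Bond=-124.5086
(2,2): Delta=1.0000 Bond=0.0000
V0=37.2558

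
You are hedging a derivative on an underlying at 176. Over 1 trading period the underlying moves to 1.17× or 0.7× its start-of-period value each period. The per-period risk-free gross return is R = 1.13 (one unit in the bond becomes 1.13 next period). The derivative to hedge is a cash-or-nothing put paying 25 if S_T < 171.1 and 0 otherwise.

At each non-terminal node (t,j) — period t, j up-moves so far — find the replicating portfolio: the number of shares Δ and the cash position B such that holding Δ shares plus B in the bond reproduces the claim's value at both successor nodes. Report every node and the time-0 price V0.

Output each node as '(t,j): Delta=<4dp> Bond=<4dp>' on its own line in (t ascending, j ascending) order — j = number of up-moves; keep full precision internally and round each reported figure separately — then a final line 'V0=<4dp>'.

(0,0): Delta=-0.3022 Bond=55.0744
V0=1.8829

Under the risk-neutral measure, an up-move has probability p* = (R−d)/(u−d) = 0.9149 and values discount at R = 1.13.
Terminal payoffs: V(1,0)=25.0000, V(1,1)=0.0000
Node (0,0) S=176.0000: V=(p*·0.0000+(1−p*)·25.0000)/1.13=1.8829; Δ=(0.0000−25.0000)/(205.9200−123.2000)=-0.3022; B=V−Δ·S=55.0744
Check: Δ(0,0)·S0 + B(0,0) = 1.8829 = V0.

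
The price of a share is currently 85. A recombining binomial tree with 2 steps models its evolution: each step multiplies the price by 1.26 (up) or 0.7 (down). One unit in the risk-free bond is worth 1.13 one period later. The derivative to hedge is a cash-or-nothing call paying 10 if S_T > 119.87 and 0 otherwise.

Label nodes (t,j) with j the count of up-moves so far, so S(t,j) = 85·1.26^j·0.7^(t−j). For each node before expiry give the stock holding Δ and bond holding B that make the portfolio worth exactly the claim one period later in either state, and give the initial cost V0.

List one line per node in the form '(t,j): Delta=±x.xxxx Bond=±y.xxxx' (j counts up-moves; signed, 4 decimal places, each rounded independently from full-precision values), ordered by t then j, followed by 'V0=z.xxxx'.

(0,0): Delta=0.1428 Bond=-7.5168
(1,0): Delta=0.0000 Bond=0.0000
(1,1): Delta=0.1667 Bond=-11.0619
V0=4.6175

Under the risk-neutral measure, an up-move has probability p* = (R−d)/(u−d) = 0.7679 and values discount at R = 1.13.
Terminal values V(2,·): V(2,0)=0.0000, V(2,1)=0.0000, V(2,2)=10.0000
Node (1,0) S=59.5000: V=(p*·0.0000+(1−p*)·0.0000)/1.13=0.0000; Δ=(0.0000−0.0000)/(74.9700−41.6500)=0.0000; B=V−Δ·S=0.0000
Node (1,1) S=107.1000: V=(p*·10.0000+(1−p*)·0.0000)/1.13=6.7952; Δ=(10.0000−0.0000)/(134.9460−74.9700)=0.1667; B=V−Δ·S=-11.0619
Node (0,0) S=85.0000: V=(p*·6.7952+(1−p*)·0.0000)/1.13=4.6175; Δ=(6.7952−0.0000)/(107.1000−59.5000)=0.1428; B=V−Δ·S=-7.5168
Root portfolio cost Δ·85+B reproduces V0=4.6175.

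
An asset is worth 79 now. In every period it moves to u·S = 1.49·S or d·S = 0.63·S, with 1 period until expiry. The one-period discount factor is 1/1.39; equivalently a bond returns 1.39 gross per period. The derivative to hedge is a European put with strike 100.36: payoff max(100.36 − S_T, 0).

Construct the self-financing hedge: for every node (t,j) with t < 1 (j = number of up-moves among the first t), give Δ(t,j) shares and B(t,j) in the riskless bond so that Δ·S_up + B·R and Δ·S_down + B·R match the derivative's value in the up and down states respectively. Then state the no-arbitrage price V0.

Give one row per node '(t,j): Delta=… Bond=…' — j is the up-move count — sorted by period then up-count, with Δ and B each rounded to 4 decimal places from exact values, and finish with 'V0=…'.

(0,0): Delta=-0.7446 Bond=63.0576
V0=4.2321

Since d<R<u, set p* = (R−d)/(u−d) = 0.8837; price each node as the discounted p*-expectation of its children.
Terminal payoffs: V(1,0)=50.5900, V(1,1)=0.0000
Node (0,0) S=79.0000: V=(p*·0.0000+(1−p*)·50.5900)/1.39=4.2321; Δ=(0.0000−50.5900)/(117.7100−49.7700)=-0.7446; B=V−Δ·S=63.0576
The time-0 hedge costs 4.2321, which is the no-arbitrage price.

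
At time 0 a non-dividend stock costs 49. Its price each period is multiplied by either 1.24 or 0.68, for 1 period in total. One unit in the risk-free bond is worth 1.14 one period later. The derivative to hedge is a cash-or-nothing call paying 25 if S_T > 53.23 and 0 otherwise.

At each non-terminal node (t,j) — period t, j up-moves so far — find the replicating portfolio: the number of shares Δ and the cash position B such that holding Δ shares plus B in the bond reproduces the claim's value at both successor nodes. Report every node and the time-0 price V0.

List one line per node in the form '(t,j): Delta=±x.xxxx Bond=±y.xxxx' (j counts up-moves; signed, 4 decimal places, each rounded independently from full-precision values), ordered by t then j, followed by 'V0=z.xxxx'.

(0,0): Delta=0.9111 Bond=-26.6291
V0=18.0138

Under the risk-neutral measure, an up-move has probability p* = (R−d)/(u−d) = 0.8214 and values discount at R = 1.14.
At expiry t=1: V(1,0)=0.0000, V(1,1)=25.0000
(0,0): S=49.0000. Δ = (V_up−V_dn)/(S_up−S_dn) = (25.0000−0.0000)/(60.7600−33.3200) = 0.9111. V = [p*·25.0000 + (1−p*)·0.0000]/1.14 = 18.0138. B = V − Δ·S = -26.6291.
Check: Δ(0,0)·S0 + B(0,0) = 18.0138 = V0.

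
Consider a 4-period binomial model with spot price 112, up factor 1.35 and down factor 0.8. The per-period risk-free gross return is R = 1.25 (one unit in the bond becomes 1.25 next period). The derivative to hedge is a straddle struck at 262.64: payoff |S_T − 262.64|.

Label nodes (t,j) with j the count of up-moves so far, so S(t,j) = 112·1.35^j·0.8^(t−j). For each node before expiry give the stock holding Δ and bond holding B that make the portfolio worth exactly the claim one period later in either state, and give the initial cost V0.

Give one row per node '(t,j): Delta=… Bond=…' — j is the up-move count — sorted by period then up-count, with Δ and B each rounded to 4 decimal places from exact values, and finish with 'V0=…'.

Under the risk-neutral measure, an up-move has probability p* = (R−d)/(u−d) = 0.8182 and values discount at R = 1.25.
At expiry t=4: V(4,0)=216.7648, V(4,1)=185.2256, V(4,2)=132.0032, V(4,3)=42.1904, V(4,4)=109.3687
  t=3,j=0: stock 57.3440 → up 77.4144 (V=185.2256), down 45.8752 (V=216.7648). Price 152.7680; hedge Δ=-1.0000, bond B=210.1120.
  t=3,j=1: stock 96.7680 → up 130.6368 (V=132.0032), down 77.4144 (V=185.2256). Price 113.3440; hedge Δ=-1.0000, bond B=210.1120.
  t=3,j=2: stock 163.2960 → up 220.4496 (V=42.1904), down 130.6368 (V=132.0032). Price 46.8160; hedge Δ=-1.0000, bond B=210.1120.
  t=3,j=3: stock 275.5620 → up 372.0087 (V=109.3687), down 220.4496 (V=42.1904). Price 77.7236; hedge Δ=0.4432, bond B=-44.4188.
  t=2,j=0: stock 71.6800 → up 96.7680 (V=113.3440), down 57.3440 (V=152.7680). Price 96.4096; hedge Δ=-1.0000, bond B=168.0896.
  t=2,j=1: stock 120.9600 → up 163.2960 (V=46.8160), down 96.7680 (V=113.3440). Price 47.1296; hedge Δ=-1.0000, bond B=168.0896.
  t=2,j=2: stock 204.1200 → up 275.5620 (V=77.7236), down 163.2960 (V=46.8160). Price 57.6832; hedge Δ=0.2753, bond B=1.4876.
  t=1,j=0: stock 89.6000 → up 120.9600 (V=47.1296), down 71.6800 (V=96.4096). Price 44.8717; hedge Δ=-1.0000, bond B=134.4717.
  t=1,j=1: stock 151.2000 → up 204.1200 (V=57.6832), down 120.9600 (V=47.1296). Price 44.6115; hedge Δ=0.1269, bond B=25.4231.
  t=0,j=0: stock 112.0000 → up 151.2000 (V=44.6115), down 89.6000 (V=44.8717). Price 35.7270; hedge Δ=-0.0042, bond B=36.2001.
Check: Δ(0,0)·S0 + B(0,0) = 35.7270 = V0.

(0,0): Delta=-0.0042 Bond=36.2001
(1,0): Delta=-1.0000 Bond=134.4717
(1,1): Delta=0.1269 Bond=25.4231
(2,0): Delta=-1.0000 Bond=168.0896
(2,1): Delta=-1.0000 Bond=168.0896
(2,2): Delta=0.2753 Bond=1.4876
(3,0): Delta=-1.0000 Bond=210.1120
(3,1): Delta=-1.0000 Bond=210.1120
(3,2): Delta=-1.0000 Bond=210.1120
(3,3): Delta=0.4432 Bond=-44.4188
V0=35.7270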